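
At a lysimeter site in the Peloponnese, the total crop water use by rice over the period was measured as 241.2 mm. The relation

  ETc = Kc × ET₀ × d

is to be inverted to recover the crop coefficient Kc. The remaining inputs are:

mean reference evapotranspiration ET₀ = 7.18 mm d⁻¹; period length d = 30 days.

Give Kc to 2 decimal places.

1.12

ETc = Kc × ET₀ × d  ⇒  Kc = ETc / (ET₀ × d)
Kc = 241.2 / (7.18 × 30) = 241.2 / 215.40 = 1.1198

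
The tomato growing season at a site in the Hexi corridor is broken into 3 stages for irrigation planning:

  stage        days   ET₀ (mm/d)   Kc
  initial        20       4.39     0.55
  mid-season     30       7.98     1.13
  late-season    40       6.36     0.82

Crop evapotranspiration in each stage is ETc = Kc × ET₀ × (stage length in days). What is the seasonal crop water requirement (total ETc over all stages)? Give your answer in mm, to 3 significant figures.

527 mm

initial: 0.55 × 4.39 × 20 = 48.29 mm
mid-season: 1.13 × 7.98 × 30 = 270.52 mm
late-season: 0.82 × 6.36 × 40 = 208.61 mm
Seasonal total = 527.42 mm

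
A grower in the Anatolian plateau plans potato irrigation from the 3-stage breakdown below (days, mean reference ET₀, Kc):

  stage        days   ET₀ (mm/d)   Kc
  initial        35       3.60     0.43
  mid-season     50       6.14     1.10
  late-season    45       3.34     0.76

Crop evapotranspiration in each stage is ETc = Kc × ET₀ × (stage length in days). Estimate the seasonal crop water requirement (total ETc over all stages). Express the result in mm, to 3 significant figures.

506 mm

initial: 0.43 × 3.60 × 35 = 54.18 mm
mid-season: 1.10 × 6.14 × 50 = 337.70 mm
late-season: 0.76 × 3.34 × 45 = 114.23 mm
Seasonal total = 506.11 mm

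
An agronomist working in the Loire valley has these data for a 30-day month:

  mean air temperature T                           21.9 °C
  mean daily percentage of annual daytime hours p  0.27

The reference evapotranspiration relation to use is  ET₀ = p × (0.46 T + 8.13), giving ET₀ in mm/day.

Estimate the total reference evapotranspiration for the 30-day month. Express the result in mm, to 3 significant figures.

147 mm

ET₀ = 0.27 × (0.46 × 21.9 + 8.13) = 0.27 × 18.204 = 4.9151 mm/d
Monthly total = 4.9151 × 30 = 147.453 mm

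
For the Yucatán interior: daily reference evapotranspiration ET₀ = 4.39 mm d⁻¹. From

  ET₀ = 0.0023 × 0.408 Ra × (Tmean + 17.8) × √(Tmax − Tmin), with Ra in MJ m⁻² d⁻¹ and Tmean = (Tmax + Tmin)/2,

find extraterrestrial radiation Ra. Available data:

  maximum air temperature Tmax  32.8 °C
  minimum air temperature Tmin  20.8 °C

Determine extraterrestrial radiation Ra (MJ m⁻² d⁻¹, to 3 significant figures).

30.3 MJ m⁻² d⁻¹

Tmean = (32.8+20.8)/2 = 26.80 °C; ΔT = 12.0
Ra = ET₀ / [0.0023 × 0.408 × (Tmean+17.8) × √ΔT]
   = 4.39 / (0.0023 × 0.408 × 44.60 × 3.4641) = 30.280 MJ m⁻² d⁻¹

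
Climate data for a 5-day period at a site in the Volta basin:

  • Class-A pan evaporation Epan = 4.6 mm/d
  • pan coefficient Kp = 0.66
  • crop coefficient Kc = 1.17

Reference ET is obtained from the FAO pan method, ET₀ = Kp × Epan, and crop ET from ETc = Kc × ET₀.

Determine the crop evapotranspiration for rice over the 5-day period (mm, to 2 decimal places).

ET₀ = 0.66 × 4.6 = 3.0360 mm/d
ETc = Kc × ET₀ = 1.17 × 3.0360 = 3.5521 mm/d
Over 5 days: 3.5521 × 5 = 17.761 mm

17.76 mm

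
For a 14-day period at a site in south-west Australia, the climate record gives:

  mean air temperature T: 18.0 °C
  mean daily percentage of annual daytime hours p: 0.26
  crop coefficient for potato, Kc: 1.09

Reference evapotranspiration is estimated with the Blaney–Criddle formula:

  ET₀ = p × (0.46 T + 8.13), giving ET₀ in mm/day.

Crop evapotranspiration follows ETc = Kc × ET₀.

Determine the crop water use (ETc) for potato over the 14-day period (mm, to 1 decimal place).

ET₀ = 0.26 × (0.46 × 18.0 + 8.13) = 0.26 × 16.410 = 4.2666 mm/d
ETc = Kc × ET₀ = 1.09 × 4.2666 = 4.6506 mm/d
Over 14 days: 4.6506 × 14 = 65.108 mm

65.1 mm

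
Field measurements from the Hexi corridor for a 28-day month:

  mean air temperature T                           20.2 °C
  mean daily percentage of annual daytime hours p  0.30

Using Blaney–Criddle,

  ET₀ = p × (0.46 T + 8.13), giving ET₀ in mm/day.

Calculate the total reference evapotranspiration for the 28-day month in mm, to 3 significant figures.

ET₀ = 0.30 × (0.46 × 20.2 + 8.13) = 0.30 × 17.422 = 5.2266 mm/d
Monthly total = 5.2266 × 28 = 146.345 mm

146 mm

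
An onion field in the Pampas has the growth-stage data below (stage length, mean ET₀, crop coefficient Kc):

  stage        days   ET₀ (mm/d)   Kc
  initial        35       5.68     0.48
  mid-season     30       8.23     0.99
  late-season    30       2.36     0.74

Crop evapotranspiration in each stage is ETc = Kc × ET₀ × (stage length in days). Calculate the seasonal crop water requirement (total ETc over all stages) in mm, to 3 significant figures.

392 mm

initial: 0.48 × 5.68 × 35 = 95.42 mm
mid-season: 0.99 × 8.23 × 30 = 244.43 mm
late-season: 0.74 × 2.36 × 30 = 52.39 mm
Seasonal total = 392.24 mm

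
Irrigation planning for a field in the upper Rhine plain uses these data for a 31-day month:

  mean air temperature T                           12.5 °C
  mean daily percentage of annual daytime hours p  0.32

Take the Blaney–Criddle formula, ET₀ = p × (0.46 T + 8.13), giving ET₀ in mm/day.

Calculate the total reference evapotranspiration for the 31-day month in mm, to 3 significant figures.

138 mm

ET₀ = 0.32 × (0.46 × 12.5 + 8.13) = 0.32 × 13.880 = 4.4416 mm/d
Monthly total = 4.4416 × 31 = 137.690 mm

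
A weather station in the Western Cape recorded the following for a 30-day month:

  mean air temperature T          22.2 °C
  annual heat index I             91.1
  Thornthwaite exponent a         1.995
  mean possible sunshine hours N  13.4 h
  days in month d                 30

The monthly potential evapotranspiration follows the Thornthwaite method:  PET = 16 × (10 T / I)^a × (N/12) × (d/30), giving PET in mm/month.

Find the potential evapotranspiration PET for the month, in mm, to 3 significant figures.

10T/I = 10 × 22.2 / 91.1 = 2.4369
(10T/I)^a = 2.4369^1.995 = 5.9121
Uncorrected PET = 16 × 5.9121 = 94.594 mm
Correction = (N/12)(d/30) = (13.4/12)(30/30) = 1.1167
PET = 94.594 × 1.1167 = 105.633 mm/month

106 mm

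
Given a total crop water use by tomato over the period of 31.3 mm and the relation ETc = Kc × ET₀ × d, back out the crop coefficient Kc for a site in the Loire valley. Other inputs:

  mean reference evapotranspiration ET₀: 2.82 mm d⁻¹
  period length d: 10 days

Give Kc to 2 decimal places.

1.11

ETc = Kc × ET₀ × d  ⇒  Kc = ETc / (ET₀ × d)
Kc = 31.3 / (2.82 × 10) = 31.3 / 28.20 = 1.1099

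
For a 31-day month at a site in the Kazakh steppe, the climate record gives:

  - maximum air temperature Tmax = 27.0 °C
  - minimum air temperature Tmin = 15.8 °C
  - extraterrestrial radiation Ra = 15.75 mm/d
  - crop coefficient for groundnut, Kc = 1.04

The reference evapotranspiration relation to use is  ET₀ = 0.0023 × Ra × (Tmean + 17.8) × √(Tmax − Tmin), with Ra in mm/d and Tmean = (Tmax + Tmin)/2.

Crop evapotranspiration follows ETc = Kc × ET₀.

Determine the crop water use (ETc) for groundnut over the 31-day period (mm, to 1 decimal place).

153.2 mm

Tmean = (27.0 + 15.8)/2 = 21.40 °C
ET₀ = 0.0023 × 15.75 × (21.40 + 17.8) × √11.2 = 0.0023 × 15.75 × 39.20 × 3.3466 = 4.7522 mm/d
ETc = Kc × ET₀ = 1.04 × 4.7522 = 4.9423 mm/d
Over 31 days: 4.9423 × 31 = 153.211 mm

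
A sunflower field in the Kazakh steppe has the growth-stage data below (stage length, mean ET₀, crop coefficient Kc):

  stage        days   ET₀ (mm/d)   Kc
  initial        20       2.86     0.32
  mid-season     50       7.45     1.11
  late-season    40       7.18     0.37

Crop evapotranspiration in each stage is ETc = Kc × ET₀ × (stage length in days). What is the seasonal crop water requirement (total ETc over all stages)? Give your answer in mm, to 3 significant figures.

538 mm

initial: 0.32 × 2.86 × 20 = 18.30 mm
mid-season: 1.11 × 7.45 × 50 = 413.48 mm
late-season: 0.37 × 7.18 × 40 = 106.26 mm
Seasonal total = 538.04 mm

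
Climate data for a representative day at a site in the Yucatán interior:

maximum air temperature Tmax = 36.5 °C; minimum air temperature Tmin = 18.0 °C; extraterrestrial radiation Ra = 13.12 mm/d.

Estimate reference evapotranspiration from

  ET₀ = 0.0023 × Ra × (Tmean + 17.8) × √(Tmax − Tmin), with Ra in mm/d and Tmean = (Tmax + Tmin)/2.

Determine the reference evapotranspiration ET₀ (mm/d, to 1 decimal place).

5.8 mm/d

Tmean = (36.5 + 18.0)/2 = 27.25 °C
ET₀ = 0.0023 × 13.12 × (27.25 + 17.8) × √18.5 = 0.0023 × 13.12 × 45.05 × 4.3012 = 5.8472 mm/d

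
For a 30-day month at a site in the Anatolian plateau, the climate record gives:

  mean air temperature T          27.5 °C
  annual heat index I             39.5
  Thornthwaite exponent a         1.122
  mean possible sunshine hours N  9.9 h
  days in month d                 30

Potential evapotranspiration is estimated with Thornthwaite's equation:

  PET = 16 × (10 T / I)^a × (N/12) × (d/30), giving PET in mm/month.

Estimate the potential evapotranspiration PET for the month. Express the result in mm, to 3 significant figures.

116 mm

10T/I = 10 × 27.5 / 39.5 = 6.9620
(10T/I)^a = 6.9620^1.122 = 8.8216
Uncorrected PET = 16 × 8.8216 = 141.146 mm
Correction = (N/12)(d/30) = (9.9/12)(30/30) = 0.8250
PET = 141.146 × 0.8250 = 116.445 mm/month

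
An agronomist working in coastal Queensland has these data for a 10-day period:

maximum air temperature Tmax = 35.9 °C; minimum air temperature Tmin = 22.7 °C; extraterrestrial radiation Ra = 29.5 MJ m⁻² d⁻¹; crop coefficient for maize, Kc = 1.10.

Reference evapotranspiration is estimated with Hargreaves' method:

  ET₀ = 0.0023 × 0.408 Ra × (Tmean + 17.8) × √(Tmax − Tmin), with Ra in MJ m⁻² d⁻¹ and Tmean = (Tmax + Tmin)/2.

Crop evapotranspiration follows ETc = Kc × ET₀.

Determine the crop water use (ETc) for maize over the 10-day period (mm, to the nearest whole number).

52 mm

Tmean = (35.9 + 22.7)/2 = 29.30 °C
0.408 Ra = 0.408 × 29.5 = 12.0360 mm/d equivalent
ET₀ = 0.0023 × 12.0360 × (29.30 + 17.8) × √13.2 = 0.0023 × 12.0360 × 47.10 × 3.6332 = 4.7372 mm/d
ETc = Kc × ET₀ = 1.10 × 4.7372 = 5.2109 mm/d
Over 10 days: 5.2109 × 10 = 52.109 mm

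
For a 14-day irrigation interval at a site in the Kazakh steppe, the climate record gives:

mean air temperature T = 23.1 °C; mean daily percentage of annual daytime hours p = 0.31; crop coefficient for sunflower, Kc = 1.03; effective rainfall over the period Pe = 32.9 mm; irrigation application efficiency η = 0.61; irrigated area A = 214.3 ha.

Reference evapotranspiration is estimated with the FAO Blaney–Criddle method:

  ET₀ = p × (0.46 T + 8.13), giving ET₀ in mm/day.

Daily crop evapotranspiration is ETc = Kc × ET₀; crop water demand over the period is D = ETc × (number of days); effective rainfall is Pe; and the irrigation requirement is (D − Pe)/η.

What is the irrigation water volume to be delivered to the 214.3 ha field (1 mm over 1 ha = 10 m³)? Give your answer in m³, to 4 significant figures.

ET₀ = 0.31 × (0.46 × 23.1 + 8.13) = 0.31 × 18.756 = 5.8144 mm/d
ETc = Kc × ET₀ = 1.03 × 5.8144 = 5.9888 mm/d
Crop demand D = ETc × 14 d = 5.9888 × 14 = 83.843 mm
D − Pe = 83.843 − 32.9 = 50.943 mm
Gross irrigation = 50.943 / 0.61 = 83.513 mm
Volume = 83.513 mm × 214.3 ha × 10 = 178968.4 m³

179000 m³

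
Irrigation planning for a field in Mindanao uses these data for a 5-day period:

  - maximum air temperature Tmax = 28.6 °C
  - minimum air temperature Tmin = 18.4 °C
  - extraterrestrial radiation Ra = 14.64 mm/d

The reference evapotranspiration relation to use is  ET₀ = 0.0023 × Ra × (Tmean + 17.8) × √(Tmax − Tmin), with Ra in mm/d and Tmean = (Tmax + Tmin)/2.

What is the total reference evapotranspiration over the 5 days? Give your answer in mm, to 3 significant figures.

22.2 mm

Tmean = (28.6 + 18.4)/2 = 23.50 °C
ET₀ = 0.0023 × 14.64 × (23.50 + 17.8) × √10.2 = 0.0023 × 14.64 × 41.30 × 3.1937 = 4.4413 mm/d
Over 5 days: 4.4413 × 5 = 22.207 mm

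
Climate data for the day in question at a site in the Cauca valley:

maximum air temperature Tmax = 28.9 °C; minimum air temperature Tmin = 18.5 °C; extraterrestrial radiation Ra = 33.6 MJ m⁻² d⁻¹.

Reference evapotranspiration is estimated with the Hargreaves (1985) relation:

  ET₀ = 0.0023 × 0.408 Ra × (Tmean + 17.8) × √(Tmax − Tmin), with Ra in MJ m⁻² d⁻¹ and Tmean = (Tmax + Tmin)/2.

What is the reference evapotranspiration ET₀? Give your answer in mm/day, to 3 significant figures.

4.22 mm/day

Tmean = (28.9 + 18.5)/2 = 23.70 °C
0.408 Ra = 0.408 × 33.6 = 13.7088 mm/d equivalent
ET₀ = 0.0023 × 13.7088 × (23.70 + 17.8) × √10.4 = 0.0023 × 13.7088 × 41.50 × 3.2249 = 4.2198 mm/d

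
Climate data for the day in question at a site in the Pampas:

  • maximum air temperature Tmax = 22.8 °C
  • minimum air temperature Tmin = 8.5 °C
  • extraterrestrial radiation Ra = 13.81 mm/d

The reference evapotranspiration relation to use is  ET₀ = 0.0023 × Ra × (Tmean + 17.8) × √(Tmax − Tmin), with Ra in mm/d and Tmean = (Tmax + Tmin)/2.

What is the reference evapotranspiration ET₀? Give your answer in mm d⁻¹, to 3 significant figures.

Tmean = (22.8 + 8.5)/2 = 15.65 °C
ET₀ = 0.0023 × 13.81 × (15.65 + 17.8) × √14.3 = 0.0023 × 13.81 × 33.45 × 3.7815 = 4.0177 mm/d

4.02 mm d⁻¹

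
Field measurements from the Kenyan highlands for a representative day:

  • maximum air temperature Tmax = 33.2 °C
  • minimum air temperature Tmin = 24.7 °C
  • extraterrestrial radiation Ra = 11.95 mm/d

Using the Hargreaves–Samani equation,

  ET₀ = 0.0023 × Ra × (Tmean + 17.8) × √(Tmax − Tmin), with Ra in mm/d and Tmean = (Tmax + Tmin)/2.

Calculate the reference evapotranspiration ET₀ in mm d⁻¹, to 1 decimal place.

Tmean = (33.2 + 24.7)/2 = 28.95 °C
ET₀ = 0.0023 × 11.95 × (28.95 + 17.8) × √8.5 = 0.0023 × 11.95 × 46.75 × 2.9155 = 3.7462 mm/d

3.7 mm d⁻¹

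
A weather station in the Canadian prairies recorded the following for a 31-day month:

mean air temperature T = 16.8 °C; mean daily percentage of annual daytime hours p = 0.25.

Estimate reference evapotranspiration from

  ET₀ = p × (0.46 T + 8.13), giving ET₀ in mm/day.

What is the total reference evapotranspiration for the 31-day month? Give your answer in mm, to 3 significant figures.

ET₀ = 0.25 × (0.46 × 16.8 + 8.13) = 0.25 × 15.858 = 3.9645 mm/d
Monthly total = 3.9645 × 31 = 122.900 mm

123 mm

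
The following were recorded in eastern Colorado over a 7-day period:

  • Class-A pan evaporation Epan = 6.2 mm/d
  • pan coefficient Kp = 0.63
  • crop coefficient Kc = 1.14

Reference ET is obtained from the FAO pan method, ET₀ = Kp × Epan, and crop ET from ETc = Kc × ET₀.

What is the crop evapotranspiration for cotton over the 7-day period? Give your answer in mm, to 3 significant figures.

ET₀ = 0.63 × 6.2 = 3.9060 mm/d
ETc = Kc × ET₀ = 1.14 × 3.9060 = 4.4528 mm/d
Over 7 days: 4.4528 × 7 = 31.170 mm

31.2 mm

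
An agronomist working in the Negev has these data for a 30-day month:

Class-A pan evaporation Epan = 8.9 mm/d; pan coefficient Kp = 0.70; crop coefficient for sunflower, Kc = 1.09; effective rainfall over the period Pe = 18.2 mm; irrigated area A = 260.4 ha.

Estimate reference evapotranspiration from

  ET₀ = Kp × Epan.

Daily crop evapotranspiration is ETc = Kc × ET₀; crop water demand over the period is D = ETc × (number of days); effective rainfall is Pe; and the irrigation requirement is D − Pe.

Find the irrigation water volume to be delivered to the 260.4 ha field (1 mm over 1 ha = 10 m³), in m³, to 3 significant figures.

ET₀ = 0.70 × 8.9 = 6.2300 mm/d
ETc = Kc × ET₀ = 1.09 × 6.2300 = 6.7907 mm/d
Crop demand D = ETc × 30 d = 6.7907 × 30 = 203.721 mm
D − Pe = 203.721 − 18.2 = 185.521 mm
Volume = 185.521 mm × 260.4 ha × 10 = 483096.7 m³

483000 m³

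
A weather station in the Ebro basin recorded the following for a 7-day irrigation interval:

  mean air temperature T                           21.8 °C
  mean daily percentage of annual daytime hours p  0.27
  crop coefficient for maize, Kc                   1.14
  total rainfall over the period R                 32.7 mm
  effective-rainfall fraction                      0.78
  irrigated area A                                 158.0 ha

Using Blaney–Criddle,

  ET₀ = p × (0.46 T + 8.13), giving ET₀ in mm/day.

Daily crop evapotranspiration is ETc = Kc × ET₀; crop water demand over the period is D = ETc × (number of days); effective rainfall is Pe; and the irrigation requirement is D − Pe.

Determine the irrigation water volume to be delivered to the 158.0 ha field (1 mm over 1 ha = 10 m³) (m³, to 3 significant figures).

21500 m³

ET₀ = 0.27 × (0.46 × 21.8 + 8.13) = 0.27 × 18.158 = 4.9027 mm/d
ETc = Kc × ET₀ = 1.14 × 4.9027 = 5.5891 mm/d
Crop demand D = ETc × 7 d = 5.5891 × 7 = 39.124 mm
Pe = 0.78 × 32.7 = 25.506 mm
D − Pe = 39.124 − 25.506 = 13.618 mm
Volume = 13.618 mm × 158.0 ha × 10 = 21516.4 m³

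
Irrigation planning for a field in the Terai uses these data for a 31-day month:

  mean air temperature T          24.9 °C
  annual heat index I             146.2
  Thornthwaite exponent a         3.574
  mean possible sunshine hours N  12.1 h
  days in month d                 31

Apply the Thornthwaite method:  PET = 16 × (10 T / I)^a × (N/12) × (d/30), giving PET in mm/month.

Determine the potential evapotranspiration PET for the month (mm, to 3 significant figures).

10T/I = 10 × 24.9 / 146.2 = 1.7031
(10T/I)^a = 1.7031^3.574 = 6.7058
Uncorrected PET = 16 × 6.7058 = 107.293 mm
Correction = (N/12)(d/30) = (12.1/12)(31/30) = 1.0419
PET = 107.293 × 1.0419 = 111.789 mm/month

112 mm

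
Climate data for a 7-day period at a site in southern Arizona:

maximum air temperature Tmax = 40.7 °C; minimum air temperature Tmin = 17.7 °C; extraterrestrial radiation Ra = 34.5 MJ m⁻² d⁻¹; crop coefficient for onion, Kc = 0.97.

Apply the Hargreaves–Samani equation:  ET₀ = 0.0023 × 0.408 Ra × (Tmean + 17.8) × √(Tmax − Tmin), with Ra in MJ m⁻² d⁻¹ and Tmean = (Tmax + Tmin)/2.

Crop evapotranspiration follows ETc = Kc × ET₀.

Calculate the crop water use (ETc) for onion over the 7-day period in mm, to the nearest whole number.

50 mm

Tmean = (40.7 + 17.7)/2 = 29.20 °C
0.408 Ra = 0.408 × 34.5 = 14.0760 mm/d equivalent
ET₀ = 0.0023 × 14.0760 × (29.20 + 17.8) × √23.0 = 0.0023 × 14.0760 × 47.00 × 4.7958 = 7.2974 mm/d
ETc = Kc × ET₀ = 0.97 × 7.2974 = 7.0785 mm/d
Over 7 days: 7.0785 × 7 = 49.550 mm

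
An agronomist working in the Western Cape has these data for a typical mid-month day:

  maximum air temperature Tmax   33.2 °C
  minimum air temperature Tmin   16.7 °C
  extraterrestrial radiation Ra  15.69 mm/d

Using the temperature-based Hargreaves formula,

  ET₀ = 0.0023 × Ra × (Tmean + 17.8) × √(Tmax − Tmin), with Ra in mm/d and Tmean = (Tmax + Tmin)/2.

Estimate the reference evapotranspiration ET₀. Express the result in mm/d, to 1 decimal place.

Tmean = (33.2 + 16.7)/2 = 24.95 °C
ET₀ = 0.0023 × 15.69 × (24.95 + 17.8) × √16.5 = 0.0023 × 15.69 × 42.75 × 4.0620 = 6.2665 mm/d

6.3 mm/d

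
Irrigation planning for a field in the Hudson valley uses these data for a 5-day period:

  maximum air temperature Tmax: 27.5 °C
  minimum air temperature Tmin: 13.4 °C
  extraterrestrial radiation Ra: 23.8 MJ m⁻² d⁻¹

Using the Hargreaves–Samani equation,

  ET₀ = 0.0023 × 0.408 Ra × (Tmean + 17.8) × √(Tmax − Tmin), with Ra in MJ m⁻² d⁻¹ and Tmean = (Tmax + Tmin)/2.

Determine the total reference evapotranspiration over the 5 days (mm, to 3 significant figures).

Tmean = (27.5 + 13.4)/2 = 20.45 °C
0.408 Ra = 0.408 × 23.8 = 9.7104 mm/d equivalent
ET₀ = 0.0023 × 9.7104 × (20.45 + 17.8) × √14.1 = 0.0023 × 9.7104 × 38.25 × 3.7550 = 3.2078 mm/d
Over 5 days: 3.2078 × 5 = 16.039 mm

16.0 mm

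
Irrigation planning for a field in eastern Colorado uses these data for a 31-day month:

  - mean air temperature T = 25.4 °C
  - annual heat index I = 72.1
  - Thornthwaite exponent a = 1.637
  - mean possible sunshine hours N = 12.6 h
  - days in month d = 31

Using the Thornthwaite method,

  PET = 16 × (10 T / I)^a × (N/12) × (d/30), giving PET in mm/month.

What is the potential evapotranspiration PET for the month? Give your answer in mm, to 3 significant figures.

10T/I = 10 × 25.4 / 72.1 = 3.5229
(10T/I)^a = 3.5229^1.637 = 7.8573
Uncorrected PET = 16 × 7.8573 = 125.717 mm
Correction = (N/12)(d/30) = (12.6/12)(31/30) = 1.0850
PET = 125.717 × 1.0850 = 136.403 mm/month

136 mm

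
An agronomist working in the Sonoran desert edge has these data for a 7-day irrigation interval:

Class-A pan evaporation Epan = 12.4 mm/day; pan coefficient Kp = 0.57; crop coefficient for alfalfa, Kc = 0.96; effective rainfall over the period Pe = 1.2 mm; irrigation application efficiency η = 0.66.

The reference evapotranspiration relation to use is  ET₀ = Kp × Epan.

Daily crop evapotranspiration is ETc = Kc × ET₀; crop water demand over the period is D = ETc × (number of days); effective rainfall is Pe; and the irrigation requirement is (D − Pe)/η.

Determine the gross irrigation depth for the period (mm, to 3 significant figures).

ET₀ = 0.57 × 12.4 = 7.0680 mm/d
ETc = Kc × ET₀ = 0.96 × 7.0680 = 6.7853 mm/d
Crop demand D = ETc × 7 d = 6.7853 × 7 = 47.497 mm
D − Pe = 47.497 − 1.2 = 46.297 mm
Gross irrigation = 46.297 / 0.66 = 70.147 mm

70.1 mm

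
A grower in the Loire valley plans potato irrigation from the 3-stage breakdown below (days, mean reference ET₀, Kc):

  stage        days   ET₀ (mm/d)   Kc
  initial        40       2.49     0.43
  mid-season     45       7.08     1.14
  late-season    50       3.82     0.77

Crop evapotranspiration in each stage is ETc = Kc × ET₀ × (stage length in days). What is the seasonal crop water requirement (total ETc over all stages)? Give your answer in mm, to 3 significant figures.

initial: 0.43 × 2.49 × 40 = 42.83 mm
mid-season: 1.14 × 7.08 × 45 = 363.20 mm
late-season: 0.77 × 3.82 × 50 = 147.07 mm
Seasonal total = 553.10 mm

553 mm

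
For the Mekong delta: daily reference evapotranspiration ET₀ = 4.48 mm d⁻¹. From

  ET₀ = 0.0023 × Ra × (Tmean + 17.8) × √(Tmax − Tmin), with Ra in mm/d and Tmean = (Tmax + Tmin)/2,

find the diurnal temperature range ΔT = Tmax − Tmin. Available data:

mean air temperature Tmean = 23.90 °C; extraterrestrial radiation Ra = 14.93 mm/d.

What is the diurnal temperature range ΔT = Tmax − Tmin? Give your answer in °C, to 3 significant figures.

9.79 °C

√ΔT = ET₀ / [0.0023 × Ra × (Tmean+17.8)] = 4.48 / (0.0023 × 14.93 × 41.70) = 3.1286
ΔT = 3.1286² = 9.788 °C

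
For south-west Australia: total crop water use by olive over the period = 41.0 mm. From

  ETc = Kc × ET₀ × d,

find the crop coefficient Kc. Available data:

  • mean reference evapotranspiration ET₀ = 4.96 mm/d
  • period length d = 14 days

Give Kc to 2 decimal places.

0.59

ETc = Kc × ET₀ × d  ⇒  Kc = ETc / (ET₀ × d)
Kc = 41.0 / (4.96 × 14) = 41.0 / 69.44 = 0.5904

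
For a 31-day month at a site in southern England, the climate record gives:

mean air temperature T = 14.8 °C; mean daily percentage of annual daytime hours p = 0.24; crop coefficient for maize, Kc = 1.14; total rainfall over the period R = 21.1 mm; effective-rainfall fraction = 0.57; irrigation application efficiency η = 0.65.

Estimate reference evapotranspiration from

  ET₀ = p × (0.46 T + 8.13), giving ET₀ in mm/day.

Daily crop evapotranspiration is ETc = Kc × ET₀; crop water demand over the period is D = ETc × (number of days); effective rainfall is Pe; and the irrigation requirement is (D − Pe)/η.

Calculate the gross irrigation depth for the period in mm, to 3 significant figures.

176 mm

ET₀ = 0.24 × (0.46 × 14.8 + 8.13) = 0.24 × 14.938 = 3.5851 mm/d
ETc = Kc × ET₀ = 1.14 × 3.5851 = 4.0870 mm/d
Crop demand D = ETc × 31 d = 4.0870 × 31 = 126.697 mm
Pe = 0.57 × 21.1 = 12.027 mm
D − Pe = 126.697 − 12.027 = 114.670 mm
Gross irrigation = 114.670 / 0.65 = 176.415 mm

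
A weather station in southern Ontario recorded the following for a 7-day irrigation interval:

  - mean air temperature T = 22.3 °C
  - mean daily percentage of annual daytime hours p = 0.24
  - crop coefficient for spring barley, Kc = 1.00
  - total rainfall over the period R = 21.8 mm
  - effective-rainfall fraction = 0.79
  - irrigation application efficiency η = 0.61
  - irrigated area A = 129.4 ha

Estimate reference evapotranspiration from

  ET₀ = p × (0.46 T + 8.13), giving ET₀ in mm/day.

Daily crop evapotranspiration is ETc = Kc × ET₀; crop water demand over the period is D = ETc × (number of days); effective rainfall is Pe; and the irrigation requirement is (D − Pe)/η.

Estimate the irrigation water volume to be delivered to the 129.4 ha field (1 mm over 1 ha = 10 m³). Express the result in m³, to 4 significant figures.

ET₀ = 0.24 × (0.46 × 22.3 + 8.13) = 0.24 × 18.388 = 4.4131 mm/d
ETc = Kc × ET₀ = 1.00 × 4.4131 = 4.4131 mm/d
Crop demand D = ETc × 7 d = 4.4131 × 7 = 30.892 mm
Pe = 0.79 × 21.8 = 17.222 mm
D − Pe = 30.892 − 17.222 = 13.670 mm
Gross irrigation = 13.670 / 0.61 = 22.410 mm
Volume = 22.410 mm × 129.4 ha × 10 = 28998.5 m³

29000 m³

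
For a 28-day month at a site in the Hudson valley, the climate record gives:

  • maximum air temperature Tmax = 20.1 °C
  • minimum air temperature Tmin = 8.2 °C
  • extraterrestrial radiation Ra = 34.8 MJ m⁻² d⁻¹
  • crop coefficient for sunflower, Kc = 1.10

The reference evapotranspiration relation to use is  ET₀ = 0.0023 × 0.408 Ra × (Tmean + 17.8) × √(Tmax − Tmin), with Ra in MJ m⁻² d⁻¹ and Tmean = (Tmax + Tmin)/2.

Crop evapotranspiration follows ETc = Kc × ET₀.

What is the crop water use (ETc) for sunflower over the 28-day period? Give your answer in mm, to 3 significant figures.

111 mm

Tmean = (20.1 + 8.2)/2 = 14.15 °C
0.408 Ra = 0.408 × 34.8 = 14.1984 mm/d equivalent
ET₀ = 0.0023 × 14.1984 × (14.15 + 17.8) × √11.9 = 0.0023 × 14.1984 × 31.95 × 3.4496 = 3.5992 mm/d
ETc = Kc × ET₀ = 1.10 × 3.5992 = 3.9591 mm/d
Over 28 days: 3.9591 × 28 = 110.855 mm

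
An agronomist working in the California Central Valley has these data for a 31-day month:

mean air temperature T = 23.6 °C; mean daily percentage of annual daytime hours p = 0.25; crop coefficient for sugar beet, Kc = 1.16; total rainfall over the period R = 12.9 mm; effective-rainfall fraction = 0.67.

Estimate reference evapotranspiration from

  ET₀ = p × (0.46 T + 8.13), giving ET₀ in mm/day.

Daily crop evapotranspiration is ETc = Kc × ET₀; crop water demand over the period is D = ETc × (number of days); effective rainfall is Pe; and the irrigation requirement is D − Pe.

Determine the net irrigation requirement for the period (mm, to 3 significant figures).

162 mm

ET₀ = 0.25 × (0.46 × 23.6 + 8.13) = 0.25 × 18.986 = 4.7465 mm/d
ETc = Kc × ET₀ = 1.16 × 4.7465 = 5.5059 mm/d
Crop demand D = ETc × 31 d = 5.5059 × 31 = 170.683 mm
Pe = 0.67 × 12.9 = 8.643 mm
D − Pe = 170.683 − 8.643 = 162.040 mm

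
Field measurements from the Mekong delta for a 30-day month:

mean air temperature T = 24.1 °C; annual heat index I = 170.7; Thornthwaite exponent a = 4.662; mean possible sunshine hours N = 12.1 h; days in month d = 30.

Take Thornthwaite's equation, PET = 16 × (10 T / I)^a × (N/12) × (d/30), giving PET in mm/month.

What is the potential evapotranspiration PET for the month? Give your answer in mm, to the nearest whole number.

81 mm

10T/I = 10 × 24.1 / 170.7 = 1.4118
(10T/I)^a = 1.4118^4.662 = 4.9916
Uncorrected PET = 16 × 4.9916 = 79.866 mm
Correction = (N/12)(d/30) = (12.1/12)(30/30) = 1.0083
PET = 79.866 × 1.0083 = 80.529 mm/month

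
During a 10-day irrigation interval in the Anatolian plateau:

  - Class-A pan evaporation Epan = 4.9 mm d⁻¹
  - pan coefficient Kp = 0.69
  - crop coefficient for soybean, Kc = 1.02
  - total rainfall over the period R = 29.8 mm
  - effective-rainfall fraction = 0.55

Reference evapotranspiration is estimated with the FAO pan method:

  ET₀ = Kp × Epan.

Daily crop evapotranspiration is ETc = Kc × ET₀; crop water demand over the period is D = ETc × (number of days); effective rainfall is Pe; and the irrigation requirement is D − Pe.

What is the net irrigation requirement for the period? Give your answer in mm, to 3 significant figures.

ET₀ = 0.69 × 4.9 = 3.3810 mm/d
ETc = Kc × ET₀ = 1.02 × 3.3810 = 3.4486 mm/d
Crop demand D = ETc × 10 d = 3.4486 × 10 = 34.486 mm
Pe = 0.55 × 29.8 = 16.390 mm
D − Pe = 34.486 − 16.390 = 18.096 mm

18.1 mm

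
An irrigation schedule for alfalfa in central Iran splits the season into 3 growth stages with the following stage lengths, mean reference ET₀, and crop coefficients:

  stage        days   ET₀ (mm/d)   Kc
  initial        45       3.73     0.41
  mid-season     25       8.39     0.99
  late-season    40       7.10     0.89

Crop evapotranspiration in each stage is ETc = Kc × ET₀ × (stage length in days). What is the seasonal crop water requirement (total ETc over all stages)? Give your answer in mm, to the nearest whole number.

529 mm

initial: 0.41 × 3.73 × 45 = 68.82 mm
mid-season: 0.99 × 8.39 × 25 = 207.65 mm
late-season: 0.89 × 7.10 × 40 = 252.76 mm
Seasonal total = 529.23 mm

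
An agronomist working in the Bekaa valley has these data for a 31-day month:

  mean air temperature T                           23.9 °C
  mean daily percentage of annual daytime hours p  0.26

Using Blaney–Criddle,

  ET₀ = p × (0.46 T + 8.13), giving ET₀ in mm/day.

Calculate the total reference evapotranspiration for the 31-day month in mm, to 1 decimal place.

154.1 mm

ET₀ = 0.26 × (0.46 × 23.9 + 8.13) = 0.26 × 19.124 = 4.9722 mm/d
Monthly total = 4.9722 × 31 = 154.138 mm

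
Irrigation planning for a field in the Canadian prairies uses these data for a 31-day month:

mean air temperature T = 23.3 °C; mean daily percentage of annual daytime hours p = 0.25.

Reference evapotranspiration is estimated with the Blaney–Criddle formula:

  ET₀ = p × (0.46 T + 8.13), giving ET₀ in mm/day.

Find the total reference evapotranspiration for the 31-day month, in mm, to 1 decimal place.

146.1 mm

ET₀ = 0.25 × (0.46 × 23.3 + 8.13) = 0.25 × 18.848 = 4.7120 mm/d
Monthly total = 4.7120 × 31 = 146.072 mm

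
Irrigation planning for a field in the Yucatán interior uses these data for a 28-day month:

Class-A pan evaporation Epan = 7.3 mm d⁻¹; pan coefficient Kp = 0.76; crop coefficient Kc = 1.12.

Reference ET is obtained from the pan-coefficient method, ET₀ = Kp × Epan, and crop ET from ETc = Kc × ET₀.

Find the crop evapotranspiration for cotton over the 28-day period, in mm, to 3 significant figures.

ET₀ = 0.76 × 7.3 = 5.5480 mm/d
ETc = Kc × ET₀ = 1.12 × 5.5480 = 6.2138 mm/d
Over 28 days: 6.2138 × 28 = 173.986 mm

174 mm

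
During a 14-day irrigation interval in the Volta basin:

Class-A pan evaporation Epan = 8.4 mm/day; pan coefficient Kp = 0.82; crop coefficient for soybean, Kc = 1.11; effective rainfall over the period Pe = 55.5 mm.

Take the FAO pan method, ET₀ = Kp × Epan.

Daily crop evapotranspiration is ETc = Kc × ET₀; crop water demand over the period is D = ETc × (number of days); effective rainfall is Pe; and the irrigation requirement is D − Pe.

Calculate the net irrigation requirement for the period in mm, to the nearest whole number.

52 mm

ET₀ = 0.82 × 8.4 = 6.8880 mm/d
ETc = Kc × ET₀ = 1.11 × 6.8880 = 7.6457 mm/d
Crop demand D = ETc × 14 d = 7.6457 × 14 = 107.040 mm
D − Pe = 107.040 − 55.5 = 51.540 mm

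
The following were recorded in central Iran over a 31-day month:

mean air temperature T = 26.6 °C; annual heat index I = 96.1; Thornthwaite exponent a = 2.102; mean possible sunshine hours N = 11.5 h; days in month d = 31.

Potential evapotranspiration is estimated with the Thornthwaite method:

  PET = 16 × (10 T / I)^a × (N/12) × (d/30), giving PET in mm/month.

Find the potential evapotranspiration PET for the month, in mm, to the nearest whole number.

135 mm

10T/I = 10 × 26.6 / 96.1 = 2.7680
(10T/I)^a = 2.7680^2.102 = 8.5003
Uncorrected PET = 16 × 8.5003 = 136.005 mm
Correction = (N/12)(d/30) = (11.5/12)(31/30) = 0.9903
PET = 136.005 × 0.9903 = 134.686 mm/month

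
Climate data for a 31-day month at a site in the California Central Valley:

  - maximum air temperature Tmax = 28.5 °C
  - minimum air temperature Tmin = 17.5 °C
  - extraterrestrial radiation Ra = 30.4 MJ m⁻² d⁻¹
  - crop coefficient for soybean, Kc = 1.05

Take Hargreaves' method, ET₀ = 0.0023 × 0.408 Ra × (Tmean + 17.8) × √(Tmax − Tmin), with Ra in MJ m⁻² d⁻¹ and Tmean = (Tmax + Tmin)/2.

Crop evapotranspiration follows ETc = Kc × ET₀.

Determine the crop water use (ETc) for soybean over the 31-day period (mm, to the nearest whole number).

126 mm

Tmean = (28.5 + 17.5)/2 = 23.00 °C
0.408 Ra = 0.408 × 30.4 = 12.4032 mm/d equivalent
ET₀ = 0.0023 × 12.4032 × (23.00 + 17.8) × √11.0 = 0.0023 × 12.4032 × 40.80 × 3.3166 = 3.8602 mm/d
ETc = Kc × ET₀ = 1.05 × 3.8602 = 4.0532 mm/d
Over 31 days: 4.0532 × 31 = 125.649 mm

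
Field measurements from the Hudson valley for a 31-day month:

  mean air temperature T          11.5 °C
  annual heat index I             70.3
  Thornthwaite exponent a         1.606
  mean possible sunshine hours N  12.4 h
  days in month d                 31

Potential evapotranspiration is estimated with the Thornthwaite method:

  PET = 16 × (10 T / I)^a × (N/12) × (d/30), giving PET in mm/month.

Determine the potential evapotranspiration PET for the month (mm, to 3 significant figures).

37.7 mm

10T/I = 10 × 11.5 / 70.3 = 1.6358
(10T/I)^a = 1.6358^1.606 = 2.2042
Uncorrected PET = 16 × 2.2042 = 35.267 mm
Correction = (N/12)(d/30) = (12.4/12)(31/30) = 1.0678
PET = 35.267 × 1.0678 = 37.658 mm/month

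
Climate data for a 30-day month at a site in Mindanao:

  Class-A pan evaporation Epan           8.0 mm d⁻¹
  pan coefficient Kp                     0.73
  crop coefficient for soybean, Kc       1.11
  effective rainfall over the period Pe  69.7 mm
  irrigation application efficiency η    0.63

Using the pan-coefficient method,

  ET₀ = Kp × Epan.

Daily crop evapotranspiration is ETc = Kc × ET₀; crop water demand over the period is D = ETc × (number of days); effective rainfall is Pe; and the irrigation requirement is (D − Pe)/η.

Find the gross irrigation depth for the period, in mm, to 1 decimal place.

198.1 mm

ET₀ = 0.73 × 8.0 = 5.8400 mm/d
ETc = Kc × ET₀ = 1.11 × 5.8400 = 6.4824 mm/d
Crop demand D = ETc × 30 d = 6.4824 × 30 = 194.472 mm
D − Pe = 194.472 − 69.7 = 124.772 mm
Gross irrigation = 124.772 / 0.63 = 198.051 mm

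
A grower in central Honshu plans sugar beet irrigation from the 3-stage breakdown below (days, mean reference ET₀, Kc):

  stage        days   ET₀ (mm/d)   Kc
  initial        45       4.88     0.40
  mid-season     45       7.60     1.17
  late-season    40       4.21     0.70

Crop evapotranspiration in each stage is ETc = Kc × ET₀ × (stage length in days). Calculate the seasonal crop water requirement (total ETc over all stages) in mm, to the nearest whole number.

606 mm

initial: 0.40 × 4.88 × 45 = 87.84 mm
mid-season: 1.17 × 7.60 × 45 = 400.14 mm
late-season: 0.70 × 4.21 × 40 = 117.88 mm
Seasonal total = 605.86 mm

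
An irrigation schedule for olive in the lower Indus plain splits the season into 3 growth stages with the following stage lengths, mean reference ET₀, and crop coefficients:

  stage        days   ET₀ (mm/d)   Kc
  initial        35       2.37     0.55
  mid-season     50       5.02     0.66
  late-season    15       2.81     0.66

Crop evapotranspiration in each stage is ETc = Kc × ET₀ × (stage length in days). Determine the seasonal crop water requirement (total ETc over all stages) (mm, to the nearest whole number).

initial: 0.55 × 2.37 × 35 = 45.62 mm
mid-season: 0.66 × 5.02 × 50 = 165.66 mm
late-season: 0.66 × 2.81 × 15 = 27.82 mm
Seasonal total = 239.10 mm

239 mm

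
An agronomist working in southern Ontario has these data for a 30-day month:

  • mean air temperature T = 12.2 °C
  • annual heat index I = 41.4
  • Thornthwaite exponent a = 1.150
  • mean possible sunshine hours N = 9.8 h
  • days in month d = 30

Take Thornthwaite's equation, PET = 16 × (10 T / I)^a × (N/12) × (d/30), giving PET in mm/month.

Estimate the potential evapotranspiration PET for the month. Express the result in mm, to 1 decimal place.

45.3 mm

10T/I = 10 × 12.2 / 41.4 = 2.9469
(10T/I)^a = 2.9469^1.150 = 3.4655
Uncorrected PET = 16 × 3.4655 = 55.448 mm
Correction = (N/12)(d/30) = (9.8/12)(30/30) = 0.8167
PET = 55.448 × 0.8167 = 45.284 mm/month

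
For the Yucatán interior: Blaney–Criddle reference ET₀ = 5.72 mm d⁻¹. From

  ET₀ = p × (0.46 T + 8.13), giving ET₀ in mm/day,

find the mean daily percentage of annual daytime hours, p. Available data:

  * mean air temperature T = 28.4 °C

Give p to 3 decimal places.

p = ET₀ / (0.46 T + 8.13) = 5.72 / (0.46 × 28.4 + 8.13) = 5.72 / 21.194 = 0.2699

0.270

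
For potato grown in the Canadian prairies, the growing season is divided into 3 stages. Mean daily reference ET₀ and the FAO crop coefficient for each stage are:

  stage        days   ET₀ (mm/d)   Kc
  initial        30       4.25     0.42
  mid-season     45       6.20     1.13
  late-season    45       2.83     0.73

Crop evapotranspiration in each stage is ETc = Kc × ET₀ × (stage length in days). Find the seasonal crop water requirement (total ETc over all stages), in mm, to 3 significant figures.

initial: 0.42 × 4.25 × 30 = 53.55 mm
mid-season: 1.13 × 6.20 × 45 = 315.27 mm
late-season: 0.73 × 2.83 × 45 = 92.97 mm
Seasonal total = 461.79 mm

462 mm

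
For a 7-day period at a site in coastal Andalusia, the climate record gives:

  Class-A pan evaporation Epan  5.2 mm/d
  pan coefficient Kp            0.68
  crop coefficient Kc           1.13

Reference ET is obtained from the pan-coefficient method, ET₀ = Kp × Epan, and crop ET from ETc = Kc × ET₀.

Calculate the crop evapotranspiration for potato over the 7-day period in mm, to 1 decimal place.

28.0 mm

ET₀ = 0.68 × 5.2 = 3.5360 mm/d
ETc = Kc × ET₀ = 1.13 × 3.5360 = 3.9957 mm/d
Over 7 days: 3.9957 × 7 = 27.970 mm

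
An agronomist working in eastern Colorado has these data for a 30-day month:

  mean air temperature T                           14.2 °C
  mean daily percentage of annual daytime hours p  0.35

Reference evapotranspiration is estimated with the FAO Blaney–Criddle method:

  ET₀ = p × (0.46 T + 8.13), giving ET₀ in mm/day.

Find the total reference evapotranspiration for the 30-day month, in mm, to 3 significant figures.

154 mm

ET₀ = 0.35 × (0.46 × 14.2 + 8.13) = 0.35 × 14.662 = 5.1317 mm/d
Monthly total = 5.1317 × 30 = 153.951 mm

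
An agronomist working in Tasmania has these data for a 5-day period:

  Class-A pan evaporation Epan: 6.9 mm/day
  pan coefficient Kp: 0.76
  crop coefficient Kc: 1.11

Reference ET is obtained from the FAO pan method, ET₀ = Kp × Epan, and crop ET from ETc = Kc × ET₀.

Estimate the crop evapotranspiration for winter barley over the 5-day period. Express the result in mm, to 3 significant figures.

29.1 mm

ET₀ = 0.76 × 6.9 = 5.2440 mm/d
ETc = Kc × ET₀ = 1.11 × 5.2440 = 5.8208 mm/d
Over 5 days: 5.8208 × 5 = 29.104 mm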